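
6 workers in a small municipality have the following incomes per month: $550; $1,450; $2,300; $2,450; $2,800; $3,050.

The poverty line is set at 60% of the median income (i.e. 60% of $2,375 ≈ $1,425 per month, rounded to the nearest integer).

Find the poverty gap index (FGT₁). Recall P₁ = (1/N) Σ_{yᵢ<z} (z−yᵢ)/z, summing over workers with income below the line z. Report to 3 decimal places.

Below the line: $550 (q = 1 of N = 6).
Gap ratios (z−y)/z: (1425−550)/1425 = 0.6140.
Σ = 0.614035. Dividing by the full population N = 6 gives P₁ = 0.102.

0.102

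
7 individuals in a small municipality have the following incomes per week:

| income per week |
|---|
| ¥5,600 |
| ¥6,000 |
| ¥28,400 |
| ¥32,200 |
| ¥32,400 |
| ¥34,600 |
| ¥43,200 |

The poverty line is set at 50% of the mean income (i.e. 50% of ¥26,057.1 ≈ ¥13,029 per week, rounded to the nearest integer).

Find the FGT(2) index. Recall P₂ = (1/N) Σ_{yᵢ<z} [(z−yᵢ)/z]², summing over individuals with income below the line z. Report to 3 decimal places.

Incomes under z: ¥5,600, ¥6,000 (q = 2 of N = 7).
Normalized shortfalls: (13029−5600)/13029 = 0.5702; (13029−6000)/13029 = 0.5395.
Squared: 0.3251; 0.2910.
Sum = 0.616164; P₂ = 0.616164 / 7 = 0.088.

0.088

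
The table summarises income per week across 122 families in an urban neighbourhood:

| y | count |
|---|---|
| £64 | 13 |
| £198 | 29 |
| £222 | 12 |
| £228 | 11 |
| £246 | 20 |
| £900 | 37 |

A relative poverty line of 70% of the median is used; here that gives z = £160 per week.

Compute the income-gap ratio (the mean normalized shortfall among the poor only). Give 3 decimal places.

Incomes under z: 13×£64 (q = 13 of N = 122).
Shortfall ratios (z−y)/z: 0.6000 (×13); sum = 7.800000.
The income-gap ratio divides by q (the poor only): 7.800000 / 13 = 0.600.

0.600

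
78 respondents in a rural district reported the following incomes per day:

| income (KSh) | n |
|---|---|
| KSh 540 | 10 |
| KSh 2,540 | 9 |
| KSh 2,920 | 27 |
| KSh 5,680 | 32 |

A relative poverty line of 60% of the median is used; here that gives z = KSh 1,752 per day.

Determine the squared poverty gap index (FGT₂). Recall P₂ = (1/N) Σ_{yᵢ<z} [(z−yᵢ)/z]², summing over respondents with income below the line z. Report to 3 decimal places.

0.061

Poor units: 10×KSh 540 (q = 10 of N = 78).
Gap ratios (z−y)/z: (1752−540)/1752 = 0.6918 (×10).
Squared: 0.4786 (×10).
Sum = 4.785607; P₂ = 4.785607 / 78 = 0.061.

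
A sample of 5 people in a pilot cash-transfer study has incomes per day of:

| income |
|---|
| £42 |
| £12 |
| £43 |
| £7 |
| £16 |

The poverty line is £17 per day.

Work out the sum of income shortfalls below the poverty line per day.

Below the line: £7, £12, £16 (q = 3 of N = 5).
Individual gaps: 17−7 = 10; 17−12 = 5; 17−16 = 1.
Aggregate gap = £16.

£16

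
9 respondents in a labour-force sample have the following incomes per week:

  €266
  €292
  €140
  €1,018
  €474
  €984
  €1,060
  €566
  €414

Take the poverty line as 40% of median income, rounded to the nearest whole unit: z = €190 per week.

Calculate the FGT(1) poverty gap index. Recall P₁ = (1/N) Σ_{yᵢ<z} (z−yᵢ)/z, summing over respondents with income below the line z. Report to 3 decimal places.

Incomes under z: €140 (q = 1 of N = 9).
Normalized shortfalls: (190−140)/190 = 0.2632.
Sum of shortfalls = 0.263158; P₁ averages over all N: 0.263158 / 9 = 0.029.

0.029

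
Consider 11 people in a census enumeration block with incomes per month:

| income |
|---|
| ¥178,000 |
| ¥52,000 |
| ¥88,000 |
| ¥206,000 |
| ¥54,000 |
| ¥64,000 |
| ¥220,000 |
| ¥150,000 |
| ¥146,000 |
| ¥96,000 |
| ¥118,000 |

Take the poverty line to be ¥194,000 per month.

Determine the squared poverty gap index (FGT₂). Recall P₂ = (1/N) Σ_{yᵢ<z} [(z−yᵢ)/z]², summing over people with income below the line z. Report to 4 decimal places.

Below z: ¥52,000, ¥54,000, ¥64,000, ¥88,000, ¥96,000, ¥118,000, ¥146,000, ¥150,000, ¥178,000 (q = 9 of N = 11).
Shortfall ratios: (194000−52000)/194000 = 0.7320; (194000−54000)/194000 = 0.7216; (194000−64000)/194000 = 0.6701; (194000−88000)/194000 = 0.5464; (194000−96000)/194000 = 0.5052; (194000−118000)/194000 = 0.3918; (194000−146000)/194000 = 0.2474; (194000−150000)/194000 = 0.2268; (194000−178000)/194000 = 0.0825.
Squared: 0.5358; 0.5208; 0.4490; 0.2985; 0.2552; 0.1535; 0.0612; 0.0514; 0.0068.
Sum = 2.332235; P₂ = 2.332235 / 11 = 0.2120.

0.2120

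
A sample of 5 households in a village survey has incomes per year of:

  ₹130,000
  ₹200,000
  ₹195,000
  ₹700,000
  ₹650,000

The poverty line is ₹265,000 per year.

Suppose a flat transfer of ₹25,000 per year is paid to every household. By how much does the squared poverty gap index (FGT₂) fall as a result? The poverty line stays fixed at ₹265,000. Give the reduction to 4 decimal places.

Before: below the line — ₹130,000, ₹195,000, ₹200,000; squared poverty gap index (FGT₂) = 0.077892.
After the ₹25,000 transfer: below the line — ₹155,000, ₹220,000, ₹225,000; squared poverty gap index (FGT₂) = 0.044785.
Reduction = 0.077892 − 0.044785 = 0.0331.

0.0331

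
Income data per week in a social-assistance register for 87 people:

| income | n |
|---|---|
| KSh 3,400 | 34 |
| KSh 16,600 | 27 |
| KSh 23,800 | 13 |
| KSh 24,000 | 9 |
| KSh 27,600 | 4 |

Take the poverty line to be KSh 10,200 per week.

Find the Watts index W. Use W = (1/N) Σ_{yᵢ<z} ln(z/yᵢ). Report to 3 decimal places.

0.429

Below the line: 34×KSh 3,400 (q = 34 of N = 87).
Log gaps: ln(10200/3400) = 1.0986 (×34).
W = 37.352818 / 87 = 0.429.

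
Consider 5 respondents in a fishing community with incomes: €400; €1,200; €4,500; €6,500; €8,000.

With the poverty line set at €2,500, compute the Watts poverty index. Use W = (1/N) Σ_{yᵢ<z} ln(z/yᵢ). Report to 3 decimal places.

Below z: €400, €1,200 (q = 2 of N = 5).
Log gaps: ln(2500/400) = 1.8326; ln(2500/1200) = 0.7340.
W = 2.566551 / 5 = 0.513.

0.513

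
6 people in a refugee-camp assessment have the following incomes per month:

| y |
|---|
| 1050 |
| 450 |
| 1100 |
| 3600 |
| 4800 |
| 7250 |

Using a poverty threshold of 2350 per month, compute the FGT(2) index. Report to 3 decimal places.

0.207

Below z: 450, 1050, 1100 (q = 3 of N = 6).
Gap ratios (z−y)/z: (2350−450)/2350 = 0.8085; (2350−1050)/2350 = 0.5532; (2350−1100)/2350 = 0.5319.
Squared: 0.6537; 0.3060; 0.2829.
Sum = 1.242644; P₂ = 1.242644 / 6 = 0.207.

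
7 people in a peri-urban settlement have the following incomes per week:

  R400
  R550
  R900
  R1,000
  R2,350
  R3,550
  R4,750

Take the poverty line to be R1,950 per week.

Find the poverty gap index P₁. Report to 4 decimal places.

Poor units: R400, R550, R900, R1,000 (q = 4 of N = 7).
Gap ratios (z−y)/z: (1950−400)/1950 = 0.7949; (1950−550)/1950 = 0.7179; (1950−900)/1950 = 0.5385; (1950−1000)/1950 = 0.4872.
Sum of shortfalls = 2.538462; P₁ averages over all N: 2.538462 / 7 = 0.3626.

0.3626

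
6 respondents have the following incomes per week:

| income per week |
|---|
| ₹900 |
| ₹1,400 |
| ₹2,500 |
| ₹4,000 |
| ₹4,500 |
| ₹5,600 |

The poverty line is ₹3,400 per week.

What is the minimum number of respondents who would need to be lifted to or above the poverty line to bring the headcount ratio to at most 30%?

2

Currently q = 3 of N = 6 are below the line (H = 0.500).
A headcount ratio of at most 30% allows at most ⌊0.30 × 6⌋ = 1 poor respondents.
So at least 3 − 1 = 2 must be lifted.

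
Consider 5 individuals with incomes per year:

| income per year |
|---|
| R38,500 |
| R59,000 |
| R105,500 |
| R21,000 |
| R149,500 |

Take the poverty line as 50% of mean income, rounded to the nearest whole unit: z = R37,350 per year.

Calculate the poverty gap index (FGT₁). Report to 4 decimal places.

0.0876

Incomes under z: R21,000 (q = 1 of N = 5).
Normalized shortfalls: (37350−21000)/37350 = 0.4378.
Σ = 0.437751. Dividing by the full population N = 5 gives P₁ = 0.0876.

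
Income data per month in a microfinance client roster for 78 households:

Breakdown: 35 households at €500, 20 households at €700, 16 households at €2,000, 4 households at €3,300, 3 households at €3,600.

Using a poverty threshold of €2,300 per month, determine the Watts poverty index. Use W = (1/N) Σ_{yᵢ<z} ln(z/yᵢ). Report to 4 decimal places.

Below the line: 35×€500, 20×€700, 16×€2,000 (q = 71 of N = 78).
Log gaps: ln(2300/500) = 1.5261 (×35); ln(2300/700) = 1.1896 (×20); ln(2300/2000) = 0.1398 (×16).
W = 79.439843 / 78 = 1.0185.

1.0185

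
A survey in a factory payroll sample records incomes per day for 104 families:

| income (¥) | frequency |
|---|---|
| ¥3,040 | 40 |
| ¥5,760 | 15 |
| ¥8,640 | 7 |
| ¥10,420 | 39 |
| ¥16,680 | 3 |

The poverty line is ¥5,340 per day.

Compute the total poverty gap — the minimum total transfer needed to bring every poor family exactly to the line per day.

¥92,000

Below the line: 40×¥3,040 (q = 40 of N = 104).
Individual gaps: 40×(5340−3040) = 92000.
Aggregate gap = ¥92,000.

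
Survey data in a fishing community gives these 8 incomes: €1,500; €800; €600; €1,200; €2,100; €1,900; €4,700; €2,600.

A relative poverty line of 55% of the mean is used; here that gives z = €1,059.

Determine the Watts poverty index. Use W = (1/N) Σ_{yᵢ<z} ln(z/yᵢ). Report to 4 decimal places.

Poor units: €600, €800 (q = 2 of N = 8).
Log shortfalls: ln(1059/600) = 0.5682; ln(1059/800) = 0.2805.
W = 0.848619 / 8 = 0.1061.

0.1061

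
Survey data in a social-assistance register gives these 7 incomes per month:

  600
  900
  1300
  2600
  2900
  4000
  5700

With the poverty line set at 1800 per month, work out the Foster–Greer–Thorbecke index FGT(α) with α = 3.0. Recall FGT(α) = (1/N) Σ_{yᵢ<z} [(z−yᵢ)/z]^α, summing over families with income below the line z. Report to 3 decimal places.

Poor units: 600, 900, 1300 (q = 3 of N = 7).
Normalized shortfalls: (1800−600)/1800 = 0.6667; (1800−900)/1800 = 0.5000; (1800−1300)/1800 = 0.2778.
Raised to α = 3.0: 0.29630; 0.12500; 0.02143.
Sum = 0.442730; FGT(3.0) = 0.442730 / 7 = 0.063.

0.063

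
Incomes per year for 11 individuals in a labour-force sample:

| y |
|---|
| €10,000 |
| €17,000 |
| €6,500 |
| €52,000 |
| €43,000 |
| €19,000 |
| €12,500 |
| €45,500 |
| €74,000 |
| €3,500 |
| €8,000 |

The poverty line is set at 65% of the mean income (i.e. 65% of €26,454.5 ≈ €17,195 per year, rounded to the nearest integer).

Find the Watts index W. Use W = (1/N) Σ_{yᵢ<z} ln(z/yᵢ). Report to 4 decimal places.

0.3820

Below the line: €3,500, €6,500, €8,000, €10,000, €12,500, €17,000 (q = 6 of N = 11).
Log shortfalls: ln(17195/3500) = 1.5919; ln(17195/6500) = 0.9728; ln(17195/8000) = 0.7652; ln(17195/10000) = 0.5420; ln(17195/12500) = 0.3189; ln(17195/17000) = 0.0114.
W = 4.202178 / 11 = 0.3820.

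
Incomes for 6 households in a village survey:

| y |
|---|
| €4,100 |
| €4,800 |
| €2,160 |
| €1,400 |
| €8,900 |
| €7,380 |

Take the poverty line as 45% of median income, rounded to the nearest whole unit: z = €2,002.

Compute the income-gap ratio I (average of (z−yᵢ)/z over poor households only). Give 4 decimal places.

0.3007

Poor units: €1,400 (q = 1 of N = 6).
Relative gaps: 0.3007; sum = 0.300699.
I averages over the q = 1 poor units only: 0.300699 / 1 = 0.3007.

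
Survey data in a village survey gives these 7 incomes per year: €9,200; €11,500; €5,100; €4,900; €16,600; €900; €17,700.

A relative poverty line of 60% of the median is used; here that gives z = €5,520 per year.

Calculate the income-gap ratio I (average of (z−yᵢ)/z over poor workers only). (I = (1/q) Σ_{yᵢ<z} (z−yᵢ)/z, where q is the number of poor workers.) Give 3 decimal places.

Poor units: €900, €4,900, €5,100 (q = 3 of N = 7).
Shortfall ratios (z−y)/z: 0.8370, 0.1123, 0.0761; sum = 1.025362.
I averages over the q = 3 poor units only: 1.025362 / 3 = 0.342.

0.342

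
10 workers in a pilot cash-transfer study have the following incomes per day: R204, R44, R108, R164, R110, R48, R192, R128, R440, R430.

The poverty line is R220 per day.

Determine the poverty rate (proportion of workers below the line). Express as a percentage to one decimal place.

80.0%

8 of the 10 workers have income below R220.
H = 8/10 = 80.0%.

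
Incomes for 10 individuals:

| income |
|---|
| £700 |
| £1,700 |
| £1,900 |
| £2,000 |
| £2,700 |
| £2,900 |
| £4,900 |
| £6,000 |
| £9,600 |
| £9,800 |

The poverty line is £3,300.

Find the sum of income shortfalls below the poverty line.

Incomes under z: £700, £1,700, £1,900, £2,000, £2,700, £2,900 (q = 6 of N = 10).
Individual gaps: 3300−700 = 2600; 3300−1700 = 1600; 3300−1900 = 1400; 3300−2000 = 1300; 3300−2700 = 600; 3300−2900 = 400.
Aggregate gap = £7,900.

£7,900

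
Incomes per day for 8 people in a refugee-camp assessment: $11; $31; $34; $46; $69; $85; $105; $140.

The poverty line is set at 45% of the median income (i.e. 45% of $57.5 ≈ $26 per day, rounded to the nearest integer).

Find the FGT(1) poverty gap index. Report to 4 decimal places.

0.0721

Below the line: $11 (q = 1 of N = 8).
Normalized shortfalls: (26−11)/26 = 0.5769.
Σ = 0.576923. Dividing by the full population N = 8 gives P₁ = 0.0721.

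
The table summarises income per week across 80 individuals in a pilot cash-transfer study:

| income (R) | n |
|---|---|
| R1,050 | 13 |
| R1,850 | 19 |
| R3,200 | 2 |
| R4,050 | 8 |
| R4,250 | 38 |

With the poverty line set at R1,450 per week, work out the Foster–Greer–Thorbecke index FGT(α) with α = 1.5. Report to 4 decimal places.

Poor units: 13×R1,050 (q = 13 of N = 80).
Relative gaps: (1450−1050)/1450 = 0.2759 (×13).
Raised to α = 1.5: 0.14489 (×13).
Sum = 1.883568; FGT(1.5) = 1.883568 / 80 = 0.0235.

0.0235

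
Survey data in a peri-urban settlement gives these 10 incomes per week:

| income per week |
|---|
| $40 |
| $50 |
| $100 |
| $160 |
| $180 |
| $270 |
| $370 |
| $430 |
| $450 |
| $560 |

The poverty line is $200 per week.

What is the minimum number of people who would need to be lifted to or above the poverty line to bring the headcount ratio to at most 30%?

2

5 of the 10 people are poor, so H = 5/10 = 0.500.
A headcount ratio of at most 30% allows at most ⌊0.30 × 10⌋ = 3 poor people.
So at least 5 − 3 = 2 must be lifted.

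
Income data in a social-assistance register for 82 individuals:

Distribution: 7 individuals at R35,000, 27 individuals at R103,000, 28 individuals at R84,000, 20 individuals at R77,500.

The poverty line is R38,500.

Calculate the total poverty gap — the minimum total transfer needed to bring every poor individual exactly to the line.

Below the line: 7×R35,000 (q = 7 of N = 82).
Individual gaps: 7×(38500−35000) = 24500.
Aggregate gap = R24,500.

R24,500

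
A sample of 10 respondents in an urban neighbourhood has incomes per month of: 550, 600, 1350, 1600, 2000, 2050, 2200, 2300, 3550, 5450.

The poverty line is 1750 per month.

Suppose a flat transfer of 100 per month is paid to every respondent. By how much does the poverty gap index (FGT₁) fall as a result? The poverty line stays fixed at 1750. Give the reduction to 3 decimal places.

Before: below the line — 550, 600, 1350, 1600; poverty gap index (FGT₁) = 0.16571.
After the 100 transfer: below the line — 650, 700, 1450, 1700; poverty gap index (FGT₁) = 0.14286.
Reduction = 0.16571 − 0.14286 = 0.023.

0.023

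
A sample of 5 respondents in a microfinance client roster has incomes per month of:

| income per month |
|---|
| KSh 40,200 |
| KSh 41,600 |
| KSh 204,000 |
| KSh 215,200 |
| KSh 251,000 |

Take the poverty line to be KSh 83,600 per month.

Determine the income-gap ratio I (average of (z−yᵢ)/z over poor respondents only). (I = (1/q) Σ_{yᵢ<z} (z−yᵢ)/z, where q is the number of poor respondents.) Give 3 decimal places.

Poor units: KSh 40,200, KSh 41,600 (q = 2 of N = 5).
Shortfall ratios (z−y)/z: 0.5191, 0.5024; sum = 1.021531.
I averages over the q = 2 poor units only: 1.021531 / 2 = 0.511.

0.511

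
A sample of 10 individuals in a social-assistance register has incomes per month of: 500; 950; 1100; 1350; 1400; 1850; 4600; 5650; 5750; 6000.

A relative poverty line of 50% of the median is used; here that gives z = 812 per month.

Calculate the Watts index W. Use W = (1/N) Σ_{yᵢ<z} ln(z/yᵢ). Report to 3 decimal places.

Incomes under z: 500 (q = 1 of N = 10).
Log gaps: ln(812/500) = 0.4849.
W = 0.484892 / 10 = 0.048.

0.048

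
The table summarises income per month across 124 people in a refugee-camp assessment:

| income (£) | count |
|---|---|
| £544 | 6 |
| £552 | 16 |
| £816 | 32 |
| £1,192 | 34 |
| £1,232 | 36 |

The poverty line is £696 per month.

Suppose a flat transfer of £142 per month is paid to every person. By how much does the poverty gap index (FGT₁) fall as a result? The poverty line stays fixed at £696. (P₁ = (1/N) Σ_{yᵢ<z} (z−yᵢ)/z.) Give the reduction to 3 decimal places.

Before: below the line — 6×£544, 16×£552; poverty gap index (FGT₁) = 0.03726.
After the £142 transfer: below the line — 6×£686, 16×£694; poverty gap index (FGT₁) = 0.00107.
Reduction = 0.03726 − 0.00107 = 0.036.

0.036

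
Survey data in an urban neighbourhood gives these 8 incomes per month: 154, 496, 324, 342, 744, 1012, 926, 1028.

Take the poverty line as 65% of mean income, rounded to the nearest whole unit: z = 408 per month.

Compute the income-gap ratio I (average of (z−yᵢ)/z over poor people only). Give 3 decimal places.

0.330

Incomes under z: 154, 324, 342 (q = 3 of N = 8).
Shortfall ratios (z−y)/z: 0.6225, 0.2059, 0.1618; sum = 0.990196.
The income-gap ratio divides by q (the poor only): 0.990196 / 3 = 0.330.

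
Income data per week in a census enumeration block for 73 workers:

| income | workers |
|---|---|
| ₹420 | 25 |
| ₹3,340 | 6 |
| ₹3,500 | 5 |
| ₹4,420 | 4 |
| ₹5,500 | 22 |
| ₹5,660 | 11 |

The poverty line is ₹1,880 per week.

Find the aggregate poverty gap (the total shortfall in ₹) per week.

Below z: 25×₹420 (q = 25 of N = 73).
Individual gaps: 25×(1880−420) = 36500.
Aggregate gap = ₹36,500.

₹36,500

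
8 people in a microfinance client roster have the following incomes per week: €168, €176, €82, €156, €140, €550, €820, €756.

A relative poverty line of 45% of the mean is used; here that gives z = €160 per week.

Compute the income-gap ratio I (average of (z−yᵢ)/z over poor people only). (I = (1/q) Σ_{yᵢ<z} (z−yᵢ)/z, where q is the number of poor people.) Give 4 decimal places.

Poor units: €82, €140, €156 (q = 3 of N = 8).
Relative gaps: 0.4875, 0.1250, 0.0250; sum = 0.637500.
I averages over the q = 3 poor units only: 0.637500 / 3 = 0.2125.

0.2125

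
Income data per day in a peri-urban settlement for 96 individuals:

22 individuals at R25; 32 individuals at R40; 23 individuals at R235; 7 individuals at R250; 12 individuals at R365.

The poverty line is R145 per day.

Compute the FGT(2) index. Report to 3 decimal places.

0.332

Below z: 22×R25, 32×R40 (q = 54 of N = 96).
Shortfall ratios: (145−25)/145 = 0.8276 (×22); (145−40)/145 = 0.7241 (×32).
Squared: 0.6849 (×22); 0.5244 (×32).
Sum = 31.847800; P₂ = 31.847800 / 96 = 0.332.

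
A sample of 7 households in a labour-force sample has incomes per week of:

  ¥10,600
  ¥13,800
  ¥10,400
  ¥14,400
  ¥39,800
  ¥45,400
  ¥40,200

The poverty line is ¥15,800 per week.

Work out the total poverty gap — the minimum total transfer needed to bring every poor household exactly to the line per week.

¥14,000

Below the line: ¥10,400, ¥10,600, ¥13,800, ¥14,400 (q = 4 of N = 7).
Individual gaps: 15800−10400 = 5400; 15800−10600 = 5200; 15800−13800 = 2000; 15800−14400 = 1400.
Aggregate gap = ¥14,000.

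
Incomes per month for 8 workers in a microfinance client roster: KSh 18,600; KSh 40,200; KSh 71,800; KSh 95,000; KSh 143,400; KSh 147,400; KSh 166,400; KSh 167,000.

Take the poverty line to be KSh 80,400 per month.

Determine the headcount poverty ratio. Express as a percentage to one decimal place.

37.5%

3 of the 8 workers have income below KSh 80,400.
H = 3/8 = 37.5%.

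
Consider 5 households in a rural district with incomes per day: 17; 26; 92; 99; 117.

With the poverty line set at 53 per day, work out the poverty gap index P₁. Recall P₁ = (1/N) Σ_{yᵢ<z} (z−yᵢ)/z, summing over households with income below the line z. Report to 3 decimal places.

0.238

Below the line: 17, 26 (q = 2 of N = 5).
Normalized shortfalls: (53−17)/53 = 0.6792; (53−26)/53 = 0.5094.
Sum of shortfalls = 1.188679; P₁ averages over all N: 1.188679 / 5 = 0.238.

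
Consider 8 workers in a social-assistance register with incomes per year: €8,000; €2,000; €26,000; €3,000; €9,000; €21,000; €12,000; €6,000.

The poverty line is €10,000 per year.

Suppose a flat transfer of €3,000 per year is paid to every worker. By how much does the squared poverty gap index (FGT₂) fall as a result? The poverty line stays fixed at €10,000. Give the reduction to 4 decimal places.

0.1150

Before: below the line — €2,000, €3,000, €6,000, €8,000, €9,000; squared poverty gap index (FGT₂) = 0.167500.
After the €3,000 transfer: below the line — €5,000, €6,000, €9,000; squared poverty gap index (FGT₂) = 0.052500.
Reduction = 0.167500 − 0.052500 = 0.1150.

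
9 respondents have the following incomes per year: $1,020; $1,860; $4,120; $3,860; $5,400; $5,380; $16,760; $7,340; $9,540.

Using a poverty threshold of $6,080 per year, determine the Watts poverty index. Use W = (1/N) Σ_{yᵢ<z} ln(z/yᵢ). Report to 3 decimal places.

Incomes under z: $1,020, $1,860, $3,860, $4,120, $5,380, $5,400 (q = 6 of N = 9).
Log gaps: ln(6080/1020) = 1.7852; ln(6080/1860) = 1.1844; ln(6080/3860) = 0.4543; ln(6080/4120) = 0.3892; ln(6080/5380) = 0.1223; ln(6080/5400) = 0.1186.
W = 4.054041 / 9 = 0.450.

0.450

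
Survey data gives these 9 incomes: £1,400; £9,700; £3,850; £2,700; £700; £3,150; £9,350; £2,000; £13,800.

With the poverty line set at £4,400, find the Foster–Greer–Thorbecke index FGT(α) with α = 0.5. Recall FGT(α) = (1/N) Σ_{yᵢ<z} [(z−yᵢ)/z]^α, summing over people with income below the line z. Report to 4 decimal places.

0.4433

Below the line: £700, £1,400, £2,000, £2,700, £3,150, £3,850 (q = 6 of N = 9).
Gap ratios (z−y)/z: (4400−700)/4400 = 0.8409; (4400−1400)/4400 = 0.6818; (4400−2000)/4400 = 0.5455; (4400−2700)/4400 = 0.3864; (4400−3150)/4400 = 0.2841; (4400−3850)/4400 = 0.1250.
Raised to α = 0.5: 0.91701; 0.82572; 0.73855; 0.62158; 0.53300; 0.35355.
Sum = 3.989419; FGT(0.5) = 3.989419 / 9 = 0.4433.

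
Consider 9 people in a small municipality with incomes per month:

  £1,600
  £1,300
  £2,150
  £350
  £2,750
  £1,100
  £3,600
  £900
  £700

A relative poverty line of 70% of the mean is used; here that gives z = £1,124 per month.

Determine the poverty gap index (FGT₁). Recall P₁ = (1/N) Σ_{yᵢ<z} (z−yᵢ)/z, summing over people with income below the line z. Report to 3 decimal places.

0.143

Below the line: £350, £700, £900, £1,100 (q = 4 of N = 9).
Shortfall ratios: (1124−350)/1124 = 0.6886; (1124−700)/1124 = 0.3772; (1124−900)/1124 = 0.1993; (1124−1100)/1124 = 0.0214.
Sum of shortfalls = 1.286477; P₁ averages over all N: 1.286477 / 9 = 0.143.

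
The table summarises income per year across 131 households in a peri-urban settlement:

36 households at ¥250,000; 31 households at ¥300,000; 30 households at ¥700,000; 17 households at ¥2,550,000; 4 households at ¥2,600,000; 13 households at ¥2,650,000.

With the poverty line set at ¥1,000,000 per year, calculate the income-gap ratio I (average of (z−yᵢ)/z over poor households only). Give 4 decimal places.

0.5948

Incomes under z: 36×¥250,000, 31×¥300,000, 30×¥700,000 (q = 97 of N = 131).
Shortfall ratios (z−y)/z: 0.7500 (×36), 0.7000 (×31), 0.3000 (×30); sum = 57.700000.
The income-gap ratio divides by q (the poor only): 57.700000 / 97 = 0.5948.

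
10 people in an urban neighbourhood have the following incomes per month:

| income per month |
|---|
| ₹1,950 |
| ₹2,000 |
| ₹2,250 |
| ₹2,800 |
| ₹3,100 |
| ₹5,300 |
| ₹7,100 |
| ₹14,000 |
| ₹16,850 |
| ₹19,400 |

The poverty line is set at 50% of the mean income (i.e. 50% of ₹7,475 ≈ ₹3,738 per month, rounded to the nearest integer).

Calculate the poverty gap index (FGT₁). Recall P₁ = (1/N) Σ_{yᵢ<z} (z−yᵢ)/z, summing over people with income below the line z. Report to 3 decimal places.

Incomes under z: ₹1,950, ₹2,000, ₹2,250, ₹2,800, ₹3,100 (q = 5 of N = 10).
Shortfall ratios: (3738−1950)/3738 = 0.4783; (3738−2000)/3738 = 0.4650; (3738−2250)/3738 = 0.3981; (3738−2800)/3738 = 0.2509; (3738−3100)/3738 = 0.1707.
Sum of shortfalls = 1.762975; P₁ averages over all N: 1.762975 / 10 = 0.176.

0.176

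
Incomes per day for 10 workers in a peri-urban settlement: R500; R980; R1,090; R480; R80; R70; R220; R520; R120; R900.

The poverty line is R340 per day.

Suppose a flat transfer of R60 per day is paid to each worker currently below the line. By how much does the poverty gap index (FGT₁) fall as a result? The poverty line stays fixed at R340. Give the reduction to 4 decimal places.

0.0706

Before: below the line — R70, R80, R120, R220; poverty gap index (FGT₁) = 0.255882.
After the R60 transfer: below the line — R130, R140, R180, R280; poverty gap index (FGT₁) = 0.185294.
Reduction = 0.255882 − 0.185294 = 0.0706.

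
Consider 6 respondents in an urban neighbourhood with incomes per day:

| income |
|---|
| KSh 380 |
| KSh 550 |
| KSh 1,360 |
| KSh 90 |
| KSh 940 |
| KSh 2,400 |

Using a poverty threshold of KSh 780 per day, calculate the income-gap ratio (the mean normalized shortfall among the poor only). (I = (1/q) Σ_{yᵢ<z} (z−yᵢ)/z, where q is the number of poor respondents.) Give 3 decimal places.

Below the line: KSh 90, KSh 380, KSh 550 (q = 3 of N = 6).
Shortfall ratios (z−y)/z: 0.8846, 0.5128, 0.2949; sum = 1.692308.
I averages over the q = 3 poor units only: 1.692308 / 3 = 0.564.

0.564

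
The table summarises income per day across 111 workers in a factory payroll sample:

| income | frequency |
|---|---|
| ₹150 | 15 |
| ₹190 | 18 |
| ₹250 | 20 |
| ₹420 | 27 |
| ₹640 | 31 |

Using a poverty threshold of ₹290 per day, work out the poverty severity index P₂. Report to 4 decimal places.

Incomes under z: 15×₹150, 18×₹190, 20×₹250 (q = 53 of N = 111).
Shortfall ratios: (290−150)/290 = 0.4828 (×15); (290−190)/290 = 0.3448 (×18); (290−250)/290 = 0.1379 (×20).
Squared: 0.2331 (×15); 0.1189 (×18); 0.0190 (×20).
Sum = 6.016647; P₂ = 6.016647 / 111 = 0.0542.

0.0542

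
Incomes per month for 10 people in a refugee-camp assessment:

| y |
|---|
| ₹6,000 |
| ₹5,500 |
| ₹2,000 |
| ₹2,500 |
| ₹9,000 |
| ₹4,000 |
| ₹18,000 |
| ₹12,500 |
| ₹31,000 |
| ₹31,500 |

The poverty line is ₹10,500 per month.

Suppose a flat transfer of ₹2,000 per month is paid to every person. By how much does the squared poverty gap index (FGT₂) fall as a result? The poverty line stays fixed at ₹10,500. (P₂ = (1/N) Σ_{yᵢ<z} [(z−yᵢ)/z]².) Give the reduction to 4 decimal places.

Before: below the line — ₹2,000, ₹2,500, ₹4,000, ₹5,500, ₹6,000, ₹9,000; squared poverty gap index (FGT₂) = 0.204989.
After the ₹2,000 transfer: below the line — ₹4,000, ₹4,500, ₹6,000, ₹7,500, ₹8,000; squared poverty gap index (FGT₂) = 0.103175.
Reduction = 0.204989 − 0.103175 = 0.1018.

0.1018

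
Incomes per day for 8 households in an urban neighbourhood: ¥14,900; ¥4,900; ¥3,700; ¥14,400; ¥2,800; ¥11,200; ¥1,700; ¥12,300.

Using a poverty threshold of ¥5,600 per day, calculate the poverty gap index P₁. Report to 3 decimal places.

Incomes under z: ¥1,700, ¥2,800, ¥3,700, ¥4,900 (q = 4 of N = 8).
Normalized shortfalls: (5600−1700)/5600 = 0.6964; (5600−2800)/5600 = 0.5000; (5600−3700)/5600 = 0.3393; (5600−4900)/5600 = 0.1250.
Sum of shortfalls = 1.660714; P₁ averages over all N: 1.660714 / 8 = 0.208.

0.208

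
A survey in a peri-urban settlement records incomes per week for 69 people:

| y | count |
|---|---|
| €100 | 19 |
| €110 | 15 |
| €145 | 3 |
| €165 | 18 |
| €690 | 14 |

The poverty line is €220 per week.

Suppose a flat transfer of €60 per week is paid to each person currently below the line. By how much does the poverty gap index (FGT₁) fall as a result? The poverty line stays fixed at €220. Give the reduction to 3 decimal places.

0.211

Before: below the line — 19×€100, 15×€110, 3×€145, 18×€165; poverty gap index (FGT₁) = 0.33893.
After the €60 transfer: below the line — 19×€160, 15×€170, 3×€205; poverty gap index (FGT₁) = 0.12747.
Reduction = 0.33893 − 0.12747 = 0.211.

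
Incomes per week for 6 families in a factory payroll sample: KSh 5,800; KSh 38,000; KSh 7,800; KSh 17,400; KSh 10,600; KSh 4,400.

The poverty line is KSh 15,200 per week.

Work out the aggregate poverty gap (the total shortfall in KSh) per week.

KSh 32,200

Incomes under z: KSh 4,400, KSh 5,800, KSh 7,800, KSh 10,600 (q = 4 of N = 6).
Individual gaps: 15200−4400 = 10800; 15200−5800 = 9400; 15200−7800 = 7400; 15200−10600 = 4600.
Aggregate gap = KSh 32,200.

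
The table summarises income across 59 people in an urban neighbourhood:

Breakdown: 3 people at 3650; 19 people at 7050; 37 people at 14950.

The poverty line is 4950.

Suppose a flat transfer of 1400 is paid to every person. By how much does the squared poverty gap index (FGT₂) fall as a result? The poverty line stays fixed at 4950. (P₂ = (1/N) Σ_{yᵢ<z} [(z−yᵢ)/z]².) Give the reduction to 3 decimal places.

0.004

Before: below the line — 3×3650; squared poverty gap index (FGT₂) = 0.00351.
After the 1400 transfer: below the line — none; squared poverty gap index (FGT₂) = 0.00000.
Reduction = 0.00351 − 0.00000 = 0.004.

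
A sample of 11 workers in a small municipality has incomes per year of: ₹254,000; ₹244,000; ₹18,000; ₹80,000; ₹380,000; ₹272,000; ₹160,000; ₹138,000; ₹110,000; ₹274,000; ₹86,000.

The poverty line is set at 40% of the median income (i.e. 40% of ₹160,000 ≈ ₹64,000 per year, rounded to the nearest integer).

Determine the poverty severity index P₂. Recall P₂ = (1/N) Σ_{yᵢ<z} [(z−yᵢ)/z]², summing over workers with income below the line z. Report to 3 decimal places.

0.047

Below the line: ₹18,000 (q = 1 of N = 11).
Gap ratios (z−y)/z: (64000−18000)/64000 = 0.7188.
Squared: 0.5166.
Sum = 0.516602; P₂ = 0.516602 / 11 = 0.047.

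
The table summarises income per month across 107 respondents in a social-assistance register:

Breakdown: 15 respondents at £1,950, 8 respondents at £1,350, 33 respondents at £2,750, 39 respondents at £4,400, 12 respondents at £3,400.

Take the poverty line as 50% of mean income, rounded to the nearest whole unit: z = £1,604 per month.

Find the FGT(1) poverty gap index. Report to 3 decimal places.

Below the line: 8×£1,350 (q = 8 of N = 107).
Gap ratios (z−y)/z: (1604−1350)/1604 = 0.1584 (×8).
Σ = 1.266833. Dividing by the full population N = 107 gives P₁ = 0.012.

0.012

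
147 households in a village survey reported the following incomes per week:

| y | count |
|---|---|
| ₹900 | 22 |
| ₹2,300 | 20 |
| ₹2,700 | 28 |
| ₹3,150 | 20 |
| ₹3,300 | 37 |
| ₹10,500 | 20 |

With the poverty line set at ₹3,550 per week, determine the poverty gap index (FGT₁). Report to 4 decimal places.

0.2383

Incomes under z: 22×₹900, 20×₹2,300, 28×₹2,700, 20×₹3,150, 37×₹3,300 (q = 127 of N = 147).
Relative gaps: (3550−900)/3550 = 0.7465 (×22); (3550−2300)/3550 = 0.3521 (×20); (3550−2700)/3550 = 0.2394 (×28); (3550−3150)/3550 = 0.1127 (×20); (3550−3300)/3550 = 0.0704 (×37).
Sum of shortfalls = 35.028169; P₁ averages over all N: 35.028169 / 147 = 0.2383.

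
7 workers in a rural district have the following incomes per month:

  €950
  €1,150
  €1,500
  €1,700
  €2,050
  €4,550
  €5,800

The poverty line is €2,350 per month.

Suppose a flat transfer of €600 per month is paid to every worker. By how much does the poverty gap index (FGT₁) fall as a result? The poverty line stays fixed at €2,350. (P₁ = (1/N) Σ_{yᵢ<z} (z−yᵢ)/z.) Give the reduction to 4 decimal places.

0.1641

Before: below the line — €950, €1,150, €1,500, €1,700, €2,050; poverty gap index (FGT₁) = 0.267477.
After the €600 transfer: below the line — €1,550, €1,750, €2,100, €2,300; poverty gap index (FGT₁) = 0.103343.
Reduction = 0.267477 − 0.103343 = 0.1641.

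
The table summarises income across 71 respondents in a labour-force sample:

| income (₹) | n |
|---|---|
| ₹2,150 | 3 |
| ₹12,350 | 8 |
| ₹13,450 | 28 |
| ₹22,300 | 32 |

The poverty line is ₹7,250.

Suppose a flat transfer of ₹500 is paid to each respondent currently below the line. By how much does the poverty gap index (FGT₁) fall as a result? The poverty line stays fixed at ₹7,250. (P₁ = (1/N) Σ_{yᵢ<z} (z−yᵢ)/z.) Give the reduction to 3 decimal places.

Before: below the line — 3×₹2,150; poverty gap index (FGT₁) = 0.02972.
After the ₹500 transfer: below the line — 3×₹2,650; poverty gap index (FGT₁) = 0.02681.
Reduction = 0.02972 − 0.02681 = 0.003.

0.003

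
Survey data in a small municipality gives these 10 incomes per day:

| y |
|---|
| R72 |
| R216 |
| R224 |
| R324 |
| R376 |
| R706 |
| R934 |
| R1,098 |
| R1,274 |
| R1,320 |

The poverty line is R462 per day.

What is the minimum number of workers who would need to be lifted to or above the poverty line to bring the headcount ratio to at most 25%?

3

5 of the 10 workers are poor, so H = 5/10 = 0.500.
A headcount ratio of at most 25% allows at most ⌊0.25 × 10⌋ = 2 poor workers.
So at least 5 − 2 = 3 must be lifted.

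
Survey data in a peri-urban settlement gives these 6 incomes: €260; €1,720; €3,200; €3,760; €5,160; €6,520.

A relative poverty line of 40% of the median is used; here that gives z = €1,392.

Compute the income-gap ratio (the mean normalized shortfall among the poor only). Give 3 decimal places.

Incomes under z: €260 (q = 1 of N = 6).
Shortfall ratios (z−y)/z: 0.8132; sum = 0.813218.
The income-gap ratio divides by q (the poor only): 0.813218 / 1 = 0.813.

0.813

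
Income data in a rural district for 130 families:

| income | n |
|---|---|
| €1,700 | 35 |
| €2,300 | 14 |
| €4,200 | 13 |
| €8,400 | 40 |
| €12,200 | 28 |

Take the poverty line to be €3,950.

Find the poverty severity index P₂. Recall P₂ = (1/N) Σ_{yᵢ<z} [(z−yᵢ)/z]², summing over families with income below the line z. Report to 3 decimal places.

Incomes under z: 35×€1,700, 14×€2,300 (q = 49 of N = 130).
Relative gaps: (3950−1700)/3950 = 0.5696 (×35); (3950−2300)/3950 = 0.4177 (×14).
Squared: 0.3245 (×35); 0.1745 (×14).
Sum = 13.799231; P₂ = 13.799231 / 130 = 0.106.

0.106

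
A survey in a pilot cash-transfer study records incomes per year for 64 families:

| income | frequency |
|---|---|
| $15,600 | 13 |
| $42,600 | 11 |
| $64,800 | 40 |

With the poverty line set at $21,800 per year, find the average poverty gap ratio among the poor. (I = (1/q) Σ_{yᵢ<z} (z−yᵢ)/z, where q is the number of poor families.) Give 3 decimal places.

Incomes under z: 13×$15,600 (q = 13 of N = 64).
Shortfall ratios (z−y)/z: 0.2844 (×13); sum = 3.697248.
I averages over the q = 13 poor units only: 3.697248 / 13 = 0.284.

0.284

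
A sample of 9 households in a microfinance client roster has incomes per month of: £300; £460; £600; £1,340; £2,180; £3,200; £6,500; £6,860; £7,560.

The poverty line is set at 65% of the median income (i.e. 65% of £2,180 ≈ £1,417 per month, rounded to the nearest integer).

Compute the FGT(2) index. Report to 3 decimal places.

Below the line: £300, £460, £600, £1,340 (q = 4 of N = 9).
Gap ratios (z−y)/z: (1417−300)/1417 = 0.7883; (1417−460)/1417 = 0.6754; (1417−600)/1417 = 0.5766; (1417−1340)/1417 = 0.0543.
Squared: 0.6214; 0.4561; 0.3324; 0.0030.
Sum = 1.412905; P₂ = 1.412905 / 9 = 0.157.

0.157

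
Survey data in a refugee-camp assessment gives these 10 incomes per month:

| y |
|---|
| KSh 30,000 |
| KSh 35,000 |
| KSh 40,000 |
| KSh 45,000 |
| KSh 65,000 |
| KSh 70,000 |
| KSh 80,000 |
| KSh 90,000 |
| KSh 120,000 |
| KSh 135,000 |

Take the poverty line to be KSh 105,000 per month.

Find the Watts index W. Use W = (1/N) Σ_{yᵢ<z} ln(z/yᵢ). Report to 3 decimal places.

0.547

Below the line: KSh 30,000, KSh 35,000, KSh 40,000, KSh 45,000, KSh 65,000, KSh 70,000, KSh 80,000, KSh 90,000 (q = 8 of N = 10).
Log shortfalls: ln(105000/30000) = 1.2528; ln(105000/35000) = 1.0986; ln(105000/40000) = 0.9651; ln(105000/45000) = 0.8473; ln(105000/65000) = 0.4796; ln(105000/70000) = 0.4055; ln(105000/80000) = 0.2719; ln(105000/90000) = 0.1542.
W = 5.474877 / 10 = 0.547.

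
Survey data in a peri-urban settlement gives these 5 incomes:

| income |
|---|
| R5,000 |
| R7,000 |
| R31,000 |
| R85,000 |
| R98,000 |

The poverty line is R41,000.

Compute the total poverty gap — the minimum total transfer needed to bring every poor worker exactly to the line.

R80,000

Below z: R5,000, R7,000, R31,000 (q = 3 of N = 5).
Individual gaps: 41000−5000 = 36000; 41000−7000 = 34000; 41000−31000 = 10000.
Aggregate gap = R80,000.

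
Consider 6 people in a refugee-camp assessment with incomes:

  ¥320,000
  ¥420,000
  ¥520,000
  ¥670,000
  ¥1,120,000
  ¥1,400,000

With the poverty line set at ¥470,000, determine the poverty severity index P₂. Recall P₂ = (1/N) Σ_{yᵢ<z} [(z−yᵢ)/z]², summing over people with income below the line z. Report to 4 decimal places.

0.0189

Below the line: ¥320,000, ¥420,000 (q = 2 of N = 6).
Normalized shortfalls: (470000−320000)/470000 = 0.3191; (470000−420000)/470000 = 0.1064.
Squared: 0.1019; 0.0113.
Sum = 0.113173; P₂ = 0.113173 / 6 = 0.0189.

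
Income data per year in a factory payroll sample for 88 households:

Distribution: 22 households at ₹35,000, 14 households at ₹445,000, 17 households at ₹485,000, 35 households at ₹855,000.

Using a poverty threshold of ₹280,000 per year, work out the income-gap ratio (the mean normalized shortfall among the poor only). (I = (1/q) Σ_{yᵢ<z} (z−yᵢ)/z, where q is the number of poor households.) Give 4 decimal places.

Below the line: 22×₹35,000 (q = 22 of N = 88).
Relative gaps: 0.8750 (×22); sum = 19.250000.
The income-gap ratio divides by q (the poor only): 19.250000 / 22 = 0.8750.

0.8750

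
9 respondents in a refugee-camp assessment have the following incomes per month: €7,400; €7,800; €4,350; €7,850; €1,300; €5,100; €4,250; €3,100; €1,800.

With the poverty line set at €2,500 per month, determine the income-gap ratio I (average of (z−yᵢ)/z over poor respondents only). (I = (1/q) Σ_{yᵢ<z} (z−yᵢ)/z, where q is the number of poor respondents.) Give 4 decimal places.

Below the line: €1,300, €1,800 (q = 2 of N = 9).
Shortfall ratios (z−y)/z: 0.4800, 0.2800; sum = 0.760000.
I averages over the q = 2 poor units only: 0.760000 / 2 = 0.3800.

0.3800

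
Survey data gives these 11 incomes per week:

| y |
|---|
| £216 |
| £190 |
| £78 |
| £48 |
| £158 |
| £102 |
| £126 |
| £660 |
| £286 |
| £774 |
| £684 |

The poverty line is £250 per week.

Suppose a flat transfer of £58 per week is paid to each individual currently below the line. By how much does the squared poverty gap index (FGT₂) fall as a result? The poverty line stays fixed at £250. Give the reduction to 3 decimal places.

0.107

Before: below the line — £48, £78, £102, £126, £158, £190, £216; squared poverty gap index (FGT₂) = 0.17584.
After the £58 transfer: below the line — £106, £136, £160, £184, £216, £248; squared poverty gap index (FGT₂) = 0.06887.
Reduction = 0.17584 − 0.06887 = 0.107.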